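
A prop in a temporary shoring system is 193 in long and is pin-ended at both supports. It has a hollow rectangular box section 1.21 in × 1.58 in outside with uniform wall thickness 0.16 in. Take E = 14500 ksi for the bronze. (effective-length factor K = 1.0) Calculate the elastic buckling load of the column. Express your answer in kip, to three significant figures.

Inner dimensions: h_i = 1.58 − 2×0.16 = 1.260 in, b_i = 1.21 − 2×0.16 = 0.8900 in
Weak-axis I_min = (h_o·b_o³ − h_i·b_i³)/12 with b_o = 1.21, b_i = 0.8900 in (shorter outer/inner sides).
I_min = (1.58×1.21³ − 1.260×0.8900³)/12 = 0.1592 in⁴
Effective length L_e = K·L = 1 × 193 = 193.0 in
P_cr = π²EI / L_e² = π² × 14500×10³ × 0.1592 / 193.0² = 611.8 lb

P_cr ≈ 0.612 kip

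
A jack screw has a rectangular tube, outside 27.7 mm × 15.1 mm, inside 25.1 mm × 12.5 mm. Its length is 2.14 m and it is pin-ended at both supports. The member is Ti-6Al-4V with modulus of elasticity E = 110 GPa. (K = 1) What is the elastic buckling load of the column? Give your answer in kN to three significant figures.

P_cr ≈ 0.916 kN

Weak-axis I_min = (h_o·b_o³ − h_i·b_i³)/12 with b_o = 15.1, b_i = 12.50 mm (shorter outer/inner sides).
I_min = (27.7×15.1³ − 25.10×12.50³)/12 = 3.862×10^3 mm⁴
I = 3.862×10^3 mm⁴ = 3.862×10^-9 m⁴
Effective length L_e = K·L = 1 × 2.14 = 2.140 m
P_cr = π²EI / L_e² = π² × 110×10⁹ × 3.862×10^-9 / 2.140² = 915.6 N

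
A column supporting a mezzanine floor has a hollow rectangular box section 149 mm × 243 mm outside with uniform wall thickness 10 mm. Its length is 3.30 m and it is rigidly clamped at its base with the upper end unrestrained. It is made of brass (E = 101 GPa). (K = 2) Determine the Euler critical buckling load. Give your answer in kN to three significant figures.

P_cr ≈ 620 kN

Inner dimensions: h_i = 243 − 2×10 = 223.0 mm, b_i = 149 − 2×10 = 129.0 mm
Weak-axis I_min = (h_o·b_o³ − h_i·b_i³)/12 with b_o = 149, b_i = 129.0 mm (shorter outer/inner sides).
I_min = (243×149³ − 223.0×129.0³)/12 = 2.709×10^7 mm⁴
I = 2.709×10^7 mm⁴ = 2.709×10^-5 m⁴
Effective length L_e = K·L = 2 × 3.30 = 6.600 m
P_cr = π²EI / L_e² = π² × 101×10⁹ × 2.709×10^-5 / 6.600² = 6.200×10^5 N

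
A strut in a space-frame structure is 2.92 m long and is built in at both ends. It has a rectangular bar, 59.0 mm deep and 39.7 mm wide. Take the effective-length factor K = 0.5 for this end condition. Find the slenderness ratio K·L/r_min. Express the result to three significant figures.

λ ≈ 127

Buckling occurs about the weak axis: I_min = h·b³/12 with b = 39.7 mm (the shorter side).
I_min = 59.0×39.7³/12 = 3.076×10^5 mm⁴
A = 2.342×10^3 mm²;  r_min = √(I/A) = √(3.076×10^5/2.342×10^3) = 11.46 mm
L_e = K·L = 0.5 × 2.92 m = 1.460 m = 1460.0 mm
λ = L_e / r_min = 1460.0 / 11.46 = 127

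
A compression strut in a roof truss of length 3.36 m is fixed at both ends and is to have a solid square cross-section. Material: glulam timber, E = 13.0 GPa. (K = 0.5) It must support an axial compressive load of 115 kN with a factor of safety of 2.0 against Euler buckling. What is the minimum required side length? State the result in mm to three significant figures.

a ≈ 88.3 mm

Required P_cr = n·P = 2.0 × 115 = 230.0 kN
L_e = K·L = 0.5 × 3.36 = 1.680 m
Required I = P_cr·L_e²/(π²E) = 2.300×10^5 × 1.680² / (π² × 1.30×10^10) = 5.059×10^-6 m⁴
I_req = 5.059×10^6 mm⁴
Solid square: I = a⁴/12  ⇒  a = (12I)^(1/4) = (12×5.059×10^6)^(1/4) = 88.3 mm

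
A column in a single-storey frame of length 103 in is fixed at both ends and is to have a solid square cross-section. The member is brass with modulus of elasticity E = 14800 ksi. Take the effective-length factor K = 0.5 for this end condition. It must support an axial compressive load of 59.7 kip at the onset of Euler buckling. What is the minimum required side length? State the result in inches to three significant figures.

L_e = K·L = 0.5 × 103 = 51.50 in
Required I = P_cr·L_e²/(π²E) = 5.970×10^4 × 51.50² / (π² × 1.48×10^7) = 1.084 in⁴
Solid square: I = a⁴/12  ⇒  a = (12I)^(1/4) = (12×1.084)^(1/4) = 1.90 in

a ≈ 1.90 in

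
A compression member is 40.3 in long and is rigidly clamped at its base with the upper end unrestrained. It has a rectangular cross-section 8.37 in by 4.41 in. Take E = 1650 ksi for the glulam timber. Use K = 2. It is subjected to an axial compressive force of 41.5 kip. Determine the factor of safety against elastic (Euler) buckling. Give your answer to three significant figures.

Buckling occurs about the weak axis: I_min = h·b³/12 with b = 4.41 in (the shorter side).
I_min = 8.37×4.41³/12 = 59.82 in⁴
Effective length L_e = K·L = 2 × 40.3 = 80.60 in
P_cr = π²EI / L_e² = π² × 1650×10³ × 59.82 / 80.60² = 1.500×10^5 lb
Factor of safety n = P_cr / P = 149.96 / 41.5 = 3.61

n ≈ 3.61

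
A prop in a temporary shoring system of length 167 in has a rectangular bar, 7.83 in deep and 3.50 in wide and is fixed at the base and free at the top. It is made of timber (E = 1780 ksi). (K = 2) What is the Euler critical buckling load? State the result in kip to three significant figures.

P_cr ≈ 4.41 kip

Buckling occurs about the weak axis: I_min = h·b³/12 with b = 3.50 in (the shorter side).
I_min = 7.83×3.50³/12 = 27.98 in⁴
Effective length L_e = K·L = 2 × 167 = 334.0 in
P_cr = π²EI / L_e² = π² × 1780×10³ × 27.98 / 334.0² = 4.406×10^3 lb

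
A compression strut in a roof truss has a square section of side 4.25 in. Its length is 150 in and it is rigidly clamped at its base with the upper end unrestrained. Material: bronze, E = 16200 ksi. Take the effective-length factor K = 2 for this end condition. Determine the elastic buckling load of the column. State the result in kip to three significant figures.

I = a⁴/12 = 4.25⁴/12 = 27.19 in⁴
Effective length L_e = K·L = 2 × 150 = 300.0 in
P_cr = π²EI / L_e² = π² × 16200×10³ × 27.19 / 300.0² = 4.830×10^4 lb

P_cr ≈ 48.3 kip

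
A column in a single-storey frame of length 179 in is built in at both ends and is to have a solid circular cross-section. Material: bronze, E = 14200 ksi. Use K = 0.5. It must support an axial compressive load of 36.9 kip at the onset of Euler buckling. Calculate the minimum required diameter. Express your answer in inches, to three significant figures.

d ≈ 2.56 in

L_e = K·L = 0.5 × 179 = 89.50 in
Required I = P_cr·L_e²/(π²E) = 3.690×10^4 × 89.50² / (π² × 1.42×10^7) = 2.109 in⁴
Solid circle: I = πd⁴/64  ⇒  d = (64I/π)^(1/4) = (64×2.109/π)^(1/4) = 2.56 in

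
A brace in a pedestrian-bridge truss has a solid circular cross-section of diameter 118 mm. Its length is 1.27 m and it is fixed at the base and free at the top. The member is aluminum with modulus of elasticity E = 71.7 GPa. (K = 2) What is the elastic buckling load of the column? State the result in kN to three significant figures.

I = πd⁴/64 = π×118⁴/64 = 9.517×10^6 mm⁴
I = 9.517×10^6 mm⁴ = 9.517×10^-6 m⁴
Effective length L_e = K·L = 2 × 1.27 = 2.540 m
P_cr = π²EI / L_e² = π² × 71.7×10⁹ × 9.517×10^-6 / 2.540² = 1.044×10^6 N

P_cr ≈ 1040 kN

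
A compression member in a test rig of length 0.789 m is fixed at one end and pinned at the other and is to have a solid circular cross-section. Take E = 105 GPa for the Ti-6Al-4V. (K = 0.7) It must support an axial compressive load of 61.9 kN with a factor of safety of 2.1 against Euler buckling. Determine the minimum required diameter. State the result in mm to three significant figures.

Required P_cr = n·P = 2.1 × 61.9 = 130.0 kN
L_e = K·L = 0.7 × 0.789 = 0.5523 m
Required I = P_cr·L_e²/(π²E) = 1.300×10^5 × 0.5523² / (π² × 1.05×10^11) = 3.826×10^-8 m⁴
I_req = 3.826×10^4 mm⁴
Solid circle: I = πd⁴/64  ⇒  d = (64I/π)^(1/4) = (64×3.826×10^4/π)^(1/4) = 29.7 mm

d ≈ 29.7 mm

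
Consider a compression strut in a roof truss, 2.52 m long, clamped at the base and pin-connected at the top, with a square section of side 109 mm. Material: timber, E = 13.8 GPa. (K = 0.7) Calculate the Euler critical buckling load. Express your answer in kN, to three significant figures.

I = a⁴/12 = 109⁴/12 = 1.176×10^7 mm⁴
I = 1.176×10^7 mm⁴ = 1.176×10^-5 m⁴
Effective length L_e = K·L = 0.7 × 2.52 = 1.764 m
P_cr = π²EI / L_e² = π² × 13.8×10⁹ × 1.176×10^-5 / 1.764² = 5.149×10^5 N

P_cr ≈ 515 kN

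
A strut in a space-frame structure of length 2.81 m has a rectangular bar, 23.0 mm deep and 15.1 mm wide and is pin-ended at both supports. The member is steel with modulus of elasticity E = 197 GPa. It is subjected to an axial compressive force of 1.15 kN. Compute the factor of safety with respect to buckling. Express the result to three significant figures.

n ≈ 1.41

Buckling occurs about the weak axis: I_min = h·b³/12 with b = 15.1 mm (the shorter side).
I_min = 23.0×15.1³/12 = 6.599×10^3 mm⁴
I = 6.599×10^3 mm⁴ = 6.599×10^-9 m⁴
Effective length L_e = K·L = 1 × 2.81 = 2.810 m
P_cr = π²EI / L_e² = π² × 197×10⁹ × 6.599×10^-9 / 2.810² = 1.625×10^3 N
Factor of safety n = P_cr / P = 1.6249 / 1.15 = 1.41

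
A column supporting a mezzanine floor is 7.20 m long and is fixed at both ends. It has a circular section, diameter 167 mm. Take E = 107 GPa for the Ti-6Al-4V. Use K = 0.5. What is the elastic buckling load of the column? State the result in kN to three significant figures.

P_cr ≈ 3110 kN

I = πd⁴/64 = π×167⁴/64 = 3.818×10^7 mm⁴
I = 3.818×10^7 mm⁴ = 3.818×10^-5 m⁴
Effective length L_e = K·L = 0.5 × 7.20 = 3.600 m
P_cr = π²EI / L_e² = π² × 107×10⁹ × 3.818×10^-5 / 3.600² = 3.111×10^6 N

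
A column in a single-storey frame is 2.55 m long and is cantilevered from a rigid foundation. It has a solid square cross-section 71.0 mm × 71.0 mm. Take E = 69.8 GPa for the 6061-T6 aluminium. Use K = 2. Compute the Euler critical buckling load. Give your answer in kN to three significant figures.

P_cr ≈ 56.1 kN

I = a⁴/12 = 71.0⁴/12 = 2.118×10^6 mm⁴
I = 2.118×10^6 mm⁴ = 2.118×10^-6 m⁴
Effective length L_e = K·L = 2 × 2.55 = 5.100 m
P_cr = π²EI / L_e² = π² × 69.8×10⁹ × 2.118×10^-6 / 5.100² = 5.609×10^4 N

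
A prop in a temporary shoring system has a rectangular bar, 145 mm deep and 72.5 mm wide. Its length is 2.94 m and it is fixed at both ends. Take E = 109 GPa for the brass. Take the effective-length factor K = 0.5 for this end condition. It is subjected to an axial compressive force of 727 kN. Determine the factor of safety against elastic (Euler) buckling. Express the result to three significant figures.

Buckling occurs about the weak axis: I_min = h·b³/12 with b = 72.5 mm (the shorter side).
I_min = 145×72.5³/12 = 4.605×10^6 mm⁴
I = 4.605×10^6 mm⁴ = 4.605×10^-6 m⁴
Effective length L_e = K·L = 0.5 × 2.94 = 1.470 m
P_cr = π²EI / L_e² = π² × 109×10⁹ × 4.605×10^-6 / 1.470² = 2.292×10^6 N
Factor of safety n = P_cr / P = 2292.4 / 727 = 3.15

n ≈ 3.15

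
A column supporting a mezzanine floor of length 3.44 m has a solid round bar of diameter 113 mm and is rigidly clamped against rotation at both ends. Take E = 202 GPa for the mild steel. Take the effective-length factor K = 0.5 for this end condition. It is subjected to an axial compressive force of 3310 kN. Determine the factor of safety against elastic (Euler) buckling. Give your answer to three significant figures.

n ≈ 1.63

I = πd⁴/64 = π×113⁴/64 = 8.004×10^6 mm⁴
I = 8.004×10^6 mm⁴ = 8.004×10^-6 m⁴
Effective length L_e = K·L = 0.5 × 3.44 = 1.720 m
P_cr = π²EI / L_e² = π² × 202×10⁹ × 8.004×10^-6 / 1.720² = 5.394×10^6 N
Factor of safety n = P_cr / P = 5393.6 / 3310 = 1.63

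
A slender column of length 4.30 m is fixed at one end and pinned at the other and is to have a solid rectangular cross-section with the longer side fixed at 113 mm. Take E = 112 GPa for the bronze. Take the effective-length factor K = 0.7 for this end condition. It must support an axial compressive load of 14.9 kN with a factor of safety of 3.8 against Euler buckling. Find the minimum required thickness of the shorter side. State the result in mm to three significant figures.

Required P_cr = n·P = 3.8 × 14.9 = 56.62 kN
L_e = K·L = 0.7 × 4.30 = 3.010 m
Required I = P_cr·L_e²/(π²E) = 5.662×10^4 × 3.010² / (π² × 1.12×10^11) = 4.641×10^-7 m⁴
I_req = 4.641×10^5 mm⁴
Rectangle, weak axis: I_min = h·b³/12 with h = 113 mm fixed  ⇒  b = (12I/h)^(1/3) = 36.7 mm

b ≈ 36.7 mm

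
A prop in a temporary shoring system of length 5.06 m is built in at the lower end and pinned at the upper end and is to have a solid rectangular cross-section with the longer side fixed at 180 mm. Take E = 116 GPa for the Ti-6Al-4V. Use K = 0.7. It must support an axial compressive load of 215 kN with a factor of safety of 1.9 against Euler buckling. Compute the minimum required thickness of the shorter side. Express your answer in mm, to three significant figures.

Required P_cr = n·P = 1.9 × 215 = 408.5 kN
L_e = K·L = 0.7 × 5.06 = 3.542 m
Required I = P_cr·L_e²/(π²E) = 4.085×10^5 × 3.542² / (π² × 1.16×10^11) = 4.476×10^-6 m⁴
I_req = 4.476×10^6 mm⁴
Rectangle, weak axis: I_min = h·b³/12 with h = 180 mm fixed  ⇒  b = (12I/h)^(1/3) = 66.8 mm

b ≈ 66.8 mm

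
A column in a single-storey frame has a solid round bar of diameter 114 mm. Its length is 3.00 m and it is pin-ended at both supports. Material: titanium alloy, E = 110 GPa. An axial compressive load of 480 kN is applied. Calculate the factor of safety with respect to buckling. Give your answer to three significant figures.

I = πd⁴/64 = π×114⁴/64 = 8.291×10^6 mm⁴
I = 8.291×10^6 mm⁴ = 8.291×10^-6 m⁴
Effective length L_e = K·L = 1 × 3.00 = 3.000 m
P_cr = π²EI / L_e² = π² × 110×10⁹ × 8.291×10^-6 / 3.000² = 1.000×10^6 N
Factor of safety n = P_cr / P = 1000.1 / 480 = 2.08

n ≈ 2.08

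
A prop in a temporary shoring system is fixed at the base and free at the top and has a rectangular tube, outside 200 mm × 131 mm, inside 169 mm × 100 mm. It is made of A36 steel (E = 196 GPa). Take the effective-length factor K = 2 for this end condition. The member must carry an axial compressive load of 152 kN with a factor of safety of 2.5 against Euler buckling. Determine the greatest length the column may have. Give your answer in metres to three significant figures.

L_max ≈ 5.46 m

Weak-axis I_min = (h_o·b_o³ − h_i·b_i³)/12 with b_o = 131, b_i = 100.0 mm (shorter outer/inner sides).
I_min = (200×131³ − 169.0×100.0³)/12 = 2.338×10^7 mm⁴
I = 2.338×10^-5 m⁴
Required critical load P_cr = n·P = 2.5 × 152 = 380.0 kN = 3.800×10^5 N
From P_cr = π²EI/(K·L)²:  L = (1/K)·√(π²EI/P_cr) = (1/2)·√(π²×1.96×10^11×2.338×10^-5/3.800×10^5)
L = 5.46 m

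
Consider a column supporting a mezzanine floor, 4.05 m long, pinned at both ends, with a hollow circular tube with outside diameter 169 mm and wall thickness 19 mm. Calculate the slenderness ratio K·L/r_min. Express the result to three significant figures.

λ ≈ 75.8

Inner diameter d_i = 169 − 2×19 = 131.0 mm
I = π(d_o⁴ − d_i⁴)/64 = π(169⁴ − 131.0⁴)/64 = 2.559×10^7 mm⁴
A = 8.954×10^3 mm²;  r_min = √(I/A) = √(2.559×10^7/8.954×10^3) = 53.46 mm
L_e = K·L = 1 × 4.05 m = 4.050 m = 4050.0 mm
λ = L_e / r_min = 4050.0 / 53.46 = 75.8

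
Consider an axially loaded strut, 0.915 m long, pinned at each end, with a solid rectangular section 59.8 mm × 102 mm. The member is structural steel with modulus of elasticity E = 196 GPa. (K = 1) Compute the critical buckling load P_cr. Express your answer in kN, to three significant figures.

Buckling occurs about the weak axis: I_min = h·b³/12 with b = 59.8 mm (the shorter side).
I_min = 102×59.8³/12 = 1.818×10^6 mm⁴
I = 1.818×10^6 mm⁴ = 1.818×10^-6 m⁴
Effective length L_e = K·L = 1 × 0.915 = 0.9150 m
P_cr = π²EI / L_e² = π² × 196×10⁹ × 1.818×10^-6 / 0.9150² = 4.200×10^6 N

P_cr ≈ 4200 kN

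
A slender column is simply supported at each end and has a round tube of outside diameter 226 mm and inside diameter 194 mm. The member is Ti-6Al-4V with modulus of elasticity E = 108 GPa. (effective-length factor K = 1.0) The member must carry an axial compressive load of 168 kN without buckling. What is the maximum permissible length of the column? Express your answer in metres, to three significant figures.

L_max ≈ 19.3 m

d_o = 226 mm, d_i = 194 mm
I = π(d_o⁴ − d_i⁴)/64 = π(226⁴ − 194.0⁴)/64 = 5.853×10^7 mm⁴
I = 5.853×10^-5 m⁴
At the buckling limit P_cr = P = 1.680×10^5 N
From P_cr = π²EI/(K·L)²:  L = (1/K)·√(π²EI/P_cr) = (1/1)·√(π²×1.08×10^11×5.853×10^-5/1.680×10^5)
L = 19.3 m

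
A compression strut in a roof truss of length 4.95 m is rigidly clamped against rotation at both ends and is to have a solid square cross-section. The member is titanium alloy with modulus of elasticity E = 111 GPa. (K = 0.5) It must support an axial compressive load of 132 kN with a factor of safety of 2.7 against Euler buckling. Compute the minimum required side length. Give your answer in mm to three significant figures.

a ≈ 69.9 mm

Required P_cr = n·P = 2.7 × 132 = 356.4 kN
L_e = K·L = 0.5 × 4.95 = 2.475 m
Required I = P_cr·L_e²/(π²E) = 3.564×10^5 × 2.475² / (π² × 1.11×10^11) = 1.993×10^-6 m⁴
I_req = 1.993×10^6 mm⁴
Solid square: I = a⁴/12  ⇒  a = (12I)^(1/4) = (12×1.993×10^6)^(1/4) = 69.9 mm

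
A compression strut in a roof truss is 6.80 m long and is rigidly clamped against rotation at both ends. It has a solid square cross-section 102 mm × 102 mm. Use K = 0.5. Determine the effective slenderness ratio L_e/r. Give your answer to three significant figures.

I = a⁴/12 = 102⁴/12 = 9.020×10^6 mm⁴
A = 1.040×10^4 mm²;  r_min = √(I/A) = √(9.020×10^6/1.040×10^4) = 29.44 mm
L_e = K·L = 0.5 × 6.80 m = 3.400 m = 3400.0 mm
λ = L_e / r_min = 3400.0 / 29.44 = 115

λ ≈ 115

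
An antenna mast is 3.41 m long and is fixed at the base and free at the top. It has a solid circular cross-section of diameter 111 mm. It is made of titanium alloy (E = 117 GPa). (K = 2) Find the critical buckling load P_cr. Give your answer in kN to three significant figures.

I = πd⁴/64 = π×111⁴/64 = 7.452×10^6 mm⁴
I = 7.452×10^6 mm⁴ = 7.452×10^-6 m⁴
Effective length L_e = K·L = 2 × 3.41 = 6.820 m
P_cr = π²EI / L_e² = π² × 117×10⁹ × 7.452×10^-6 / 6.820² = 1.850×10^5 N

P_cr ≈ 185 kN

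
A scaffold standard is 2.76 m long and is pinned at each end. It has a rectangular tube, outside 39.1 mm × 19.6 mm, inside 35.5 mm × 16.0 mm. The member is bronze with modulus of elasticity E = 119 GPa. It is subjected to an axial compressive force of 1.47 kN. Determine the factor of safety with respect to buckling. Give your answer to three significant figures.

Weak-axis I_min = (h_o·b_o³ − h_i·b_i³)/12 with b_o = 19.6, b_i = 16.00 mm (shorter outer/inner sides).
I_min = (39.1×19.6³ − 35.50×16.00³)/12 = 1.242×10^4 mm⁴
I = 1.242×10^4 mm⁴ = 1.242×10^-8 m⁴
Effective length L_e = K·L = 1 × 2.76 = 2.760 m
P_cr = π²EI / L_e² = π² × 119×10⁹ × 1.242×10^-8 / 2.760² = 1.914×10^3 N
Factor of safety n = P_cr / P = 1.9144 / 1.47 = 1.30

n ≈ 1.30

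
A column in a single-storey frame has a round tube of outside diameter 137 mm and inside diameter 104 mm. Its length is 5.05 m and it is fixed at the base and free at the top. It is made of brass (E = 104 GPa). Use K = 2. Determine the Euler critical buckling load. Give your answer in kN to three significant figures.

d_o = 137 mm, d_i = 104 mm
I = π(d_o⁴ − d_i⁴)/64 = π(137⁴ − 104.0⁴)/64 = 1.155×10^7 mm⁴
I = 1.155×10^7 mm⁴ = 1.155×10^-5 m⁴
Effective length L_e = K·L = 2 × 5.05 = 10.10 m
P_cr = π²EI / L_e² = π² × 104×10⁹ × 1.155×10^-5 / 10.10² = 1.162×10^5 N

P_cr ≈ 116 kN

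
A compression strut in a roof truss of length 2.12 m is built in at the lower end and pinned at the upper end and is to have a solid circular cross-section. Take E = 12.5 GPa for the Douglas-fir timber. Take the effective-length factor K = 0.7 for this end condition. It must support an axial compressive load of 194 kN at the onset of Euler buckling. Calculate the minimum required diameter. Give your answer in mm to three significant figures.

d ≈ 91.6 mm

L_e = K·L = 0.7 × 2.12 = 1.484 m
Required I = P_cr·L_e²/(π²E) = 1.940×10^5 × 1.484² / (π² × 1.25×10^10) = 3.463×10^-6 m⁴
I_req = 3.463×10^6 mm⁴
Solid circle: I = πd⁴/64  ⇒  d = (64I/π)^(1/4) = (64×3.463×10^6/π)^(1/4) = 91.6 mm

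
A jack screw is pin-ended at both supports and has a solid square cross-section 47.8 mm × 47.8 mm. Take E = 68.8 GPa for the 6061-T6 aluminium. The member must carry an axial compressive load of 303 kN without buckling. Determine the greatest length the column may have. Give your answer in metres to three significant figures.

L_max ≈ 0.987 m

I = a⁴/12 = 47.8⁴/12 = 4.350×10^5 mm⁴
I = 4.350×10^-7 m⁴
At the buckling limit P_cr = P = 3.030×10^5 N
From P_cr = π²EI/(K·L)²:  L = (1/K)·√(π²EI/P_cr) = (1/1)·√(π²×6.88×10^10×4.350×10^-7/3.030×10^5)
L = 0.987 m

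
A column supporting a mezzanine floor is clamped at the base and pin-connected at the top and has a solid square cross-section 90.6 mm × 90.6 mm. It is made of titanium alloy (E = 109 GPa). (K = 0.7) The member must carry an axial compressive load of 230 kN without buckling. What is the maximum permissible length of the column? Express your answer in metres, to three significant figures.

L_max ≈ 7.32 m

I = a⁴/12 = 90.6⁴/12 = 5.615×10^6 mm⁴
I = 5.615×10^-6 m⁴
At the buckling limit P_cr = P = 2.300×10^5 N
From P_cr = π²EI/(K·L)²:  L = (1/K)·√(π²EI/P_cr) = (1/0.7)·√(π²×1.09×10^11×5.615×10^-6/2.300×10^5)
L = 7.32 m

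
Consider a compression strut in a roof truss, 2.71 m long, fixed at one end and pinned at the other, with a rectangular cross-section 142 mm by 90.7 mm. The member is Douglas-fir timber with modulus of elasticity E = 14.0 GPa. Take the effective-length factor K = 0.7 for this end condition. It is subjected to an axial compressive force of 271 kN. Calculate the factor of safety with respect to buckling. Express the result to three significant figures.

Buckling occurs about the weak axis: I_min = h·b³/12 with b = 90.7 mm (the shorter side).
I_min = 142×90.7³/12 = 8.829×10^6 mm⁴
I = 8.829×10^6 mm⁴ = 8.829×10^-6 m⁴
Effective length L_e = K·L = 0.7 × 2.71 = 1.897 m
P_cr = π²EI / L_e² = π² × 14.0×10⁹ × 8.829×10^-6 / 1.897² = 3.390×10^5 N
Factor of safety n = P_cr / P = 339.02 / 271 = 1.25

n ≈ 1.25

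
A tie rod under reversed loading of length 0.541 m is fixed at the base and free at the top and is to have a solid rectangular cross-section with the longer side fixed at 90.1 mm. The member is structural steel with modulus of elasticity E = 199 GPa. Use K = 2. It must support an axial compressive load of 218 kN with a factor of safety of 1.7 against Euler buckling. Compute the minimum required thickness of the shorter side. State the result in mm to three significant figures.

Required P_cr = n·P = 1.7 × 218 = 370.6 kN
L_e = K·L = 2 × 0.541 = 1.082 m
Required I = P_cr·L_e²/(π²E) = 3.706×10^5 × 1.082² / (π² × 1.99×10^11) = 2.209×10^-7 m⁴
I_req = 2.209×10^5 mm⁴
Rectangle, weak axis: I_min = h·b³/12 with h = 90.1 mm fixed  ⇒  b = (12I/h)^(1/3) = 30.9 mm

b ≈ 30.9 mm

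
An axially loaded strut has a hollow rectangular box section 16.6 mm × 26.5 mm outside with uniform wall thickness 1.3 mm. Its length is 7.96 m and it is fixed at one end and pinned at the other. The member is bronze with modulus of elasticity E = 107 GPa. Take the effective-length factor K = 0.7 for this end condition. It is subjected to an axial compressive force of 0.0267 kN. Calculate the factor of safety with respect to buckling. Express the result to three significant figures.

n ≈ 5.91

Inner dimensions: h_i = 26.5 − 2×1.3 = 23.90 mm, b_i = 16.6 − 2×1.3 = 14.00 mm
Weak-axis I_min = (h_o·b_o³ − h_i·b_i³)/12 with b_o = 16.6, b_i = 14.00 mm (shorter outer/inner sides).
I_min = (26.5×16.6³ − 23.90×14.00³)/12 = 4.636×10^3 mm⁴
I = 4.636×10^3 mm⁴ = 4.636×10^-9 m⁴
Effective length L_e = K·L = 0.7 × 7.96 = 5.572 m
P_cr = π²EI / L_e² = π² × 107×10⁹ × 4.636×10^-9 / 5.572² = 157.7 N
Factor of safety n = P_cr / P = 0.15771 / 0.0267 = 5.91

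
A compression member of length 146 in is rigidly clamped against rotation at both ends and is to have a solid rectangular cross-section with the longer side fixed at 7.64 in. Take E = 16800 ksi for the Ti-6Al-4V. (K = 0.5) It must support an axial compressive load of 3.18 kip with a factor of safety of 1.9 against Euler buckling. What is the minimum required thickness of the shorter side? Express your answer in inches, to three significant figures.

Required P_cr = n·P = 1.9 × 3.18 = 6.042 kip
L_e = K·L = 0.5 × 146 = 73.00 in
Required I = P_cr·L_e²/(π²E) = 6.042×10^3 × 73.00² / (π² × 1.68×10^7) = 0.1942 in⁴
Rectangle, weak axis: I_min = h·b³/12 with h = 7.64 in fixed  ⇒  b = (12I/h)^(1/3) = 0.673 in

b ≈ 0.673 in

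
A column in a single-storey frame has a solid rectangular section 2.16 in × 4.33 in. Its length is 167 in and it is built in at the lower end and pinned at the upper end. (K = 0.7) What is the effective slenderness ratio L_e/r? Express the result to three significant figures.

λ ≈ 187

Buckling occurs about the weak axis: I_min = h·b³/12 with b = 2.16 in (the shorter side).
I_min = 4.33×2.16³/12 = 3.636 in⁴
A = 9.353 in²;  r_min = √(I/A) = √(3.636/9.353) = 0.6235 in
L_e = K·L = 0.7 × 167 = 116.9 in
λ = L_e / r_min = 116.90 / 0.6235 = 187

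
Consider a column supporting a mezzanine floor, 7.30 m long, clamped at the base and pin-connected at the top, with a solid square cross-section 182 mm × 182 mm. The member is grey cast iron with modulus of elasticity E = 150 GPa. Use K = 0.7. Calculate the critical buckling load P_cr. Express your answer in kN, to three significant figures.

I = a⁴/12 = 182⁴/12 = 9.143×10^7 mm⁴
I = 9.143×10^7 mm⁴ = 9.143×10^-5 m⁴
Effective length L_e = K·L = 0.7 × 7.30 = 5.110 m
P_cr = π²EI / L_e² = π² × 150×10⁹ × 9.143×10^-5 / 5.110² = 5.184×10^6 N

P_cr ≈ 5180 kN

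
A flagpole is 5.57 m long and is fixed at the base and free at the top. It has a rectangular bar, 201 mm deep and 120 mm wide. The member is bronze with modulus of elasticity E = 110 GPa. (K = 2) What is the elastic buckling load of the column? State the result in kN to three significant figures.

Buckling occurs about the weak axis: I_min = h·b³/12 with b = 120 mm (the shorter side).
I_min = 201×120³/12 = 2.894×10^7 mm⁴
I = 2.894×10^7 mm⁴ = 2.894×10^-5 m⁴
Effective length L_e = K·L = 2 × 5.57 = 11.14 m
P_cr = π²EI / L_e² = π² × 110×10⁹ × 2.894×10^-5 / 11.14² = 2.532×10^5 N

P_cr ≈ 253 kN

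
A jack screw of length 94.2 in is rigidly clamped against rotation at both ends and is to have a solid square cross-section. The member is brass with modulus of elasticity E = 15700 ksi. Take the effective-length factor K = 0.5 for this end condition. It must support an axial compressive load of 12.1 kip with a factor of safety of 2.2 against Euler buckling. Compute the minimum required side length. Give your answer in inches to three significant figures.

a ≈ 1.46 in

Required P_cr = n·P = 2.2 × 12.1 = 26.62 kip
L_e = K·L = 0.5 × 94.2 = 47.10 in
Required I = P_cr·L_e²/(π²E) = 2.662×10^4 × 47.10² / (π² × 1.57×10^7) = 0.3811 in⁴
Solid square: I = a⁴/12  ⇒  a = (12I)^(1/4) = (12×0.3811)^(1/4) = 1.46 in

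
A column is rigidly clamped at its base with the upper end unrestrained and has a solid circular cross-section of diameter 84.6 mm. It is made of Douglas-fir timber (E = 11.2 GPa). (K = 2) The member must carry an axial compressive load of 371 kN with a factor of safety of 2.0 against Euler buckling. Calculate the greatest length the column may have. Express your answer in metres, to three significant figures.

L_max ≈ 0.306 m

I = πd⁴/64 = π×84.6⁴/64 = 2.514×10^6 mm⁴
I = 2.514×10^-6 m⁴
Required critical load P_cr = n·P = 2.0 × 371 = 742.0 kN = 7.420×10^5 N
From P_cr = π²EI/(K·L)²:  L = (1/K)·√(π²EI/P_cr) = (1/2)·√(π²×1.12×10^10×2.514×10^-6/7.420×10^5)
L = 0.306 m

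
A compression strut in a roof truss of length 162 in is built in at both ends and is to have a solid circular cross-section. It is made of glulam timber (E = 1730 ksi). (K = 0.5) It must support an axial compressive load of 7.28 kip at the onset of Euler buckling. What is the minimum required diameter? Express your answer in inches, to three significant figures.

L_e = K·L = 0.5 × 162 = 81.00 in
Required I = P_cr·L_e²/(π²E) = 7.280×10^3 × 81.00² / (π² × 1.73×10^6) = 2.797 in⁴
Solid circle: I = πd⁴/64  ⇒  d = (64I/π)^(1/4) = (64×2.797/π)^(1/4) = 2.75 in

d ≈ 2.75 in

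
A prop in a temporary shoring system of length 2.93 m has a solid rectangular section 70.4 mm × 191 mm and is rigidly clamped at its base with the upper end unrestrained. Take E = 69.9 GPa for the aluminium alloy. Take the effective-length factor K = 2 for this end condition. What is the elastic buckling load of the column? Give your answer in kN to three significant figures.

Buckling occurs about the weak axis: I_min = h·b³/12 with b = 70.4 mm (the shorter side).
I_min = 191×70.4³/12 = 5.554×10^6 mm⁴
I = 5.554×10^6 mm⁴ = 5.554×10^-6 m⁴
Effective length L_e = K·L = 2 × 2.93 = 5.860 m
P_cr = π²EI / L_e² = π² × 69.9×10⁹ × 5.554×10^-6 / 5.860² = 1.116×10^5 N

P_cr ≈ 112 kN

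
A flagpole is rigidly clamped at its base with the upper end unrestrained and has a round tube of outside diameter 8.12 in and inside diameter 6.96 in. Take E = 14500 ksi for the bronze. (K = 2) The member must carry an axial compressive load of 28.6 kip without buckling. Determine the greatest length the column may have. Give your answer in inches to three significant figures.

L_max ≈ 351 in

d_o = 8.12 in, d_i = 6.96 in
I = π(d_o⁴ − d_i⁴)/64 = π(8.12⁴ − 6.960⁴)/64 = 98.21 in⁴
At the buckling limit P_cr = P = 2.860×10^4 lb
From P_cr = π²EI/(K·L)²:  L = (1/K)·√(π²EI/P_cr) = (1/2)·√(π²×1.45×10^7×98.21/2.860×10^4)
L = 351 in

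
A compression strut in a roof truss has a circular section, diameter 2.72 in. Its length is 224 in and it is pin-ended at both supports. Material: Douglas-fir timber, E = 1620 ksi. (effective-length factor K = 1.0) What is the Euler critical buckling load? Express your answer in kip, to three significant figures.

I = πd⁴/64 = π×2.72⁴/64 = 2.687 in⁴
Effective length L_e = K·L = 1 × 224 = 224.0 in
P_cr = π²EI / L_e² = π² × 1620×10³ × 2.687 / 224.0² = 856.2 lb

P_cr ≈ 0.856 kip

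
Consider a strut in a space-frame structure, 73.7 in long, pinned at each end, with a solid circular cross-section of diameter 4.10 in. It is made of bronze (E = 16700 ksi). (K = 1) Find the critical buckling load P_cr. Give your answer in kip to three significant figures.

I = πd⁴/64 = π×4.10⁴/64 = 13.87 in⁴
Effective length L_e = K·L = 1 × 73.7 = 73.70 in
P_cr = π²EI / L_e² = π² × 16700×10³ × 13.87 / 73.70² = 4.209×10^5 lb

P_cr ≈ 421 kip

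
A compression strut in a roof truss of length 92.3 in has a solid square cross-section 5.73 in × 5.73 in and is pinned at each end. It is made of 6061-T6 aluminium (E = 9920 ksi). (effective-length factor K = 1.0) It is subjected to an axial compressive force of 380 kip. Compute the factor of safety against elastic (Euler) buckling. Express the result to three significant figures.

n ≈ 2.72

I = a⁴/12 = 5.73⁴/12 = 89.83 in⁴
Effective length L_e = K·L = 1 × 92.3 = 92.30 in
P_cr = π²EI / L_e² = π² × 9920×10³ × 89.83 / 92.30² = 1.032×10^6 lb
Factor of safety n = P_cr / P = 1032.4 / 380 = 2.72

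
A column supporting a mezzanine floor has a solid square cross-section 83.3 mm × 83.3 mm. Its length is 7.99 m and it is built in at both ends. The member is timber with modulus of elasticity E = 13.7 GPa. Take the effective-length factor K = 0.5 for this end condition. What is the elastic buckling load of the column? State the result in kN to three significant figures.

I = a⁴/12 = 83.3⁴/12 = 4.012×10^6 mm⁴
I = 4.012×10^6 mm⁴ = 4.012×10^-6 m⁴
Effective length L_e = K·L = 0.5 × 7.99 = 3.995 m
P_cr = π²EI / L_e² = π² × 13.7×10⁹ × 4.012×10^-6 / 3.995² = 3.399×10^4 N

P_cr ≈ 34.0 kN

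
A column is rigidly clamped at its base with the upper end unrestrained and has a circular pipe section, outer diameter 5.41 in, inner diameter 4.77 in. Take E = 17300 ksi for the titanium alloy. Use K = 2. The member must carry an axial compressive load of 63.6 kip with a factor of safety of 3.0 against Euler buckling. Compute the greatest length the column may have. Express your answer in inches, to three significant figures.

d_o = 5.41 in, d_i = 4.77 in
I = π(d_o⁴ − d_i⁴)/64 = π(5.41⁴ − 4.770⁴)/64 = 16.64 in⁴
Required critical load P_cr = n·P = 3.0 × 63.6 = 190.8 kip = 1.908×10^5 lb
From P_cr = π²EI/(K·L)²:  L = (1/K)·√(π²EI/P_cr) = (1/2)·√(π²×1.73×10^7×16.64/1.908×10^5)
L = 61.0 in

L_max ≈ 61.0 in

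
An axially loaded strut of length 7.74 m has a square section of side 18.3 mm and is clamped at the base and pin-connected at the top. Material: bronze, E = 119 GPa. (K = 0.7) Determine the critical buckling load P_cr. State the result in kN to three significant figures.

I = a⁴/12 = 18.3⁴/12 = 9.346×10^3 mm⁴
I = 9.346×10^3 mm⁴ = 9.346×10^-9 m⁴
Effective length L_e = K·L = 0.7 × 7.74 = 5.418 m
P_cr = π²EI / L_e² = π² × 119×10⁹ × 9.346×10^-9 / 5.418² = 373.9 N

P_cr ≈ 0.374 kN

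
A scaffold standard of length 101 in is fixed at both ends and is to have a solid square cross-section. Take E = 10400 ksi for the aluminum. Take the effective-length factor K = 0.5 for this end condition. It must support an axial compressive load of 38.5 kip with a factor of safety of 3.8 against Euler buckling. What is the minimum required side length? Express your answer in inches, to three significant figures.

a ≈ 2.57 in

Required P_cr = n·P = 3.8 × 38.5 = 146.3 kip
L_e = K·L = 0.5 × 101 = 50.50 in
Required I = P_cr·L_e²/(π²E) = 1.463×10^5 × 50.50² / (π² × 1.04×10^7) = 3.635 in⁴
Solid square: I = a⁴/12  ⇒  a = (12I)^(1/4) = (12×3.635)^(1/4) = 2.57 in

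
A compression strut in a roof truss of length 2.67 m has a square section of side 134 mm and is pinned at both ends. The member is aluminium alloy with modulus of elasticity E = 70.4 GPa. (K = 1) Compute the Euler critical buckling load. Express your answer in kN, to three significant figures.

I = a⁴/12 = 134⁴/12 = 2.687×10^7 mm⁴
I = 2.687×10^7 mm⁴ = 2.687×10^-5 m⁴
Effective length L_e = K·L = 1 × 2.67 = 2.670 m
P_cr = π²EI / L_e² = π² × 70.4×10⁹ × 2.687×10^-5 / 2.670² = 2.619×10^6 N

P_cr ≈ 2620 kN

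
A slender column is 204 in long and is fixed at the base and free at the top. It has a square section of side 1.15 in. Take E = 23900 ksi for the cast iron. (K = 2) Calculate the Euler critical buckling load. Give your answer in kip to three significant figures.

I = a⁴/12 = 1.15⁴/12 = 0.1458 in⁴
Effective length L_e = K·L = 2 × 204 = 408.0 in
P_cr = π²EI / L_e² = π² × 23900×10³ × 0.1458 / 408.0² = 206.5 lb

P_cr ≈ 0.207 kip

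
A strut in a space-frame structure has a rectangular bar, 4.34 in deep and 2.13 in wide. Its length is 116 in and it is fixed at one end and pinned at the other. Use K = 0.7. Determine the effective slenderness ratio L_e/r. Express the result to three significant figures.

λ ≈ 132

For a rectangle r_min = b/√12 = 2.13/√12 = 0.6149 in
L_e = K·L = 0.7 × 116 = 81.20 in
λ = L_e / r_min = 81.200 / 0.6149 = 132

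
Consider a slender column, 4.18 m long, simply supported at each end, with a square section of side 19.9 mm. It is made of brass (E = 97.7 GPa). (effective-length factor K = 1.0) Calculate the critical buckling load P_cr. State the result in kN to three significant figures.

P_cr ≈ 0.721 kN

I = a⁴/12 = 19.9⁴/12 = 1.307×10^4 mm⁴
I = 1.307×10^4 mm⁴ = 1.307×10^-8 m⁴
Effective length L_e = K·L = 1 × 4.18 = 4.180 m
P_cr = π²EI / L_e² = π² × 97.7×10⁹ × 1.307×10^-8 / 4.180² = 721.2 N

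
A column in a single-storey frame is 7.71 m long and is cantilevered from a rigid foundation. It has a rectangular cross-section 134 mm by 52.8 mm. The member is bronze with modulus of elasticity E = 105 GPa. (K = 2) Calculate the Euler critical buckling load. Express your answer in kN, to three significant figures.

P_cr ≈ 7.16 kN

Buckling occurs about the weak axis: I_min = h·b³/12 with b = 52.8 mm (the shorter side).
I_min = 134×52.8³/12 = 1.644×10^6 mm⁴
I = 1.644×10^6 mm⁴ = 1.644×10^-6 m⁴
Effective length L_e = K·L = 2 × 7.71 = 15.42 m
P_cr = π²EI / L_e² = π² × 105×10⁹ × 1.644×10^-6 / 15.42² = 7.164×10^3 N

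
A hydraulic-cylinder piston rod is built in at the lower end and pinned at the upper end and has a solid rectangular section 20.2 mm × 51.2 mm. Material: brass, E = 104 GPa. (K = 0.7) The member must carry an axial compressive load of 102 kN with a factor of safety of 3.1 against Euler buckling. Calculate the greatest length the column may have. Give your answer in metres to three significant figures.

Buckling occurs about the weak axis: I_min = h·b³/12 with b = 20.2 mm (the shorter side).
I_min = 51.2×20.2³/12 = 3.517×10^4 mm⁴
I = 3.517×10^-8 m⁴
Required critical load P_cr = n·P = 3.1 × 102 = 316.2 kN = 3.162×10^5 N
From P_cr = π²EI/(K·L)²:  L = (1/K)·√(π²EI/P_cr) = (1/0.7)·√(π²×1.04×10^11×3.517×10^-8/3.162×10^5)
L = 0.483 m

L_max ≈ 0.483 m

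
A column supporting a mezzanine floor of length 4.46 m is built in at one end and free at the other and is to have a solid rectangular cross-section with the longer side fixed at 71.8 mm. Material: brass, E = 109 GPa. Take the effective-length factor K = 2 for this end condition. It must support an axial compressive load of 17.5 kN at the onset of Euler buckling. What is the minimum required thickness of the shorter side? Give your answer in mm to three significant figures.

b ≈ 60.0 mm

L_e = K·L = 2 × 4.46 = 8.920 m
Required I = P_cr·L_e²/(π²E) = 1.750×10^4 × 8.920² / (π² × 1.09×10^11) = 1.294×10^-6 m⁴
I_req = 1.294×10^6 mm⁴
Rectangle, weak axis: I_min = h·b³/12 with h = 71.8 mm fixed  ⇒  b = (12I/h)^(1/3) = 60.0 mm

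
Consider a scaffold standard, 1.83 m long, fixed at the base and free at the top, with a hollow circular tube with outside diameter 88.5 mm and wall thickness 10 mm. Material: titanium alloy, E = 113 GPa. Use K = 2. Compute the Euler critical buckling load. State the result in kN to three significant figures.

P_cr ≈ 161 kN

Inner diameter d_i = 88.5 − 2×10 = 68.50 mm
I = π(d_o⁴ − d_i⁴)/64 = π(88.5⁴ − 68.50⁴)/64 = 1.930×10^6 mm⁴
I = 1.930×10^6 mm⁴ = 1.930×10^-6 m⁴
Effective length L_e = K·L = 2 × 1.83 = 3.660 m
P_cr = π²EI / L_e² = π² × 113×10⁹ × 1.930×10^-6 / 3.660² = 1.607×10^5 N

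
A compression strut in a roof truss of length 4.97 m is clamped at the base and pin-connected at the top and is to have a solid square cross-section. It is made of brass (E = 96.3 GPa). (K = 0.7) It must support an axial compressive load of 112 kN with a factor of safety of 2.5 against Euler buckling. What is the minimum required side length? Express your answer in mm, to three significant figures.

a ≈ 80.9 mm

Required P_cr = n·P = 2.5 × 112 = 280.0 kN
L_e = K·L = 0.7 × 4.97 = 3.479 m
Required I = P_cr·L_e²/(π²E) = 2.800×10^5 × 3.479² / (π² × 9.63×10^10) = 3.566×10^-6 m⁴
I_req = 3.566×10^6 mm⁴
Solid square: I = a⁴/12  ⇒  a = (12I)^(1/4) = (12×3.566×10^6)^(1/4) = 80.9 mm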